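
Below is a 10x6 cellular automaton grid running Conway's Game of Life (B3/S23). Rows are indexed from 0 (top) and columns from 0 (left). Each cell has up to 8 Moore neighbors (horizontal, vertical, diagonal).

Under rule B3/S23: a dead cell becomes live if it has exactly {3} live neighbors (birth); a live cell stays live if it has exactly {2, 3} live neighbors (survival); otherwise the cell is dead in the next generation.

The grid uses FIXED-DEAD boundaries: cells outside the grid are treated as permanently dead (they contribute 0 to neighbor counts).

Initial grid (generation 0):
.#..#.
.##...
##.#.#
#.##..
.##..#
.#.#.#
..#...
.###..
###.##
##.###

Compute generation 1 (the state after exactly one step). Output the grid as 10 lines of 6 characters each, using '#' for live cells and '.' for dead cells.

Answer: .##...
...##.
#..##.
#..#..
#.....
.#.##.
....#.
#...#.
.....#
#..#.#

Derivation:
Simulating step by step:
Generation 0 (given above): 31 live cells
Generation 1: 20 live cells
(generation 1 grid is the final answer)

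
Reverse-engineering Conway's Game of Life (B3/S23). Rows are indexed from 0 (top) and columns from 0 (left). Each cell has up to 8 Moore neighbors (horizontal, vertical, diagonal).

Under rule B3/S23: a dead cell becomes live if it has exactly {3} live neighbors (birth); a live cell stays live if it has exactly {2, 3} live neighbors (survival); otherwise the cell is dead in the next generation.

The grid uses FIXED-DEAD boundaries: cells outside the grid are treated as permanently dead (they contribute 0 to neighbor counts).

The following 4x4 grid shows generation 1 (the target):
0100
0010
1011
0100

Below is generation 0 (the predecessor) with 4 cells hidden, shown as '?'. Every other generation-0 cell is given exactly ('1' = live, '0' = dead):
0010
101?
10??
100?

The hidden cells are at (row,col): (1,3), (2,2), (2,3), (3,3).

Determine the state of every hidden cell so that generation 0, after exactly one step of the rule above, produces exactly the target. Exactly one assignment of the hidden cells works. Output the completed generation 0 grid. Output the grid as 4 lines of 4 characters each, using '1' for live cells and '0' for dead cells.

Answer: 0010
1010
1011
1000

Derivation:
Hidden generation-0 cells (in order): (1,3), (2,2), (2,3), (3,3).
A hidden cell only influences target cells in its own 3x3 neighborhood. Try each of the 2^4 = 16 assignments, step the completed generation 0 forward once under B3/S23, and compare with the target:
  (1,3)=0 (2,2)=0 (2,3)=0 (3,3)=0 -> step gives (1,2)='0' but target has '1' -> reject
  (1,3)=0 (2,2)=0 (2,3)=0 (3,3)=1 -> step gives (1,2)='0' but target has '1' -> reject
  (1,3)=0 (2,2)=0 (2,3)=1 (3,3)=0 -> step gives (1,3)='1' but target has '0' -> reject
  (1,3)=0 (2,2)=0 (2,3)=1 (3,3)=1 -> step gives (1,3)='1' but target has '0' -> reject
  (1,3)=0 (2,2)=1 (2,3)=0 (3,3)=0 -> step gives (1,3)='1' but target has '0' -> reject
  (1,3)=0 (2,2)=1 (2,3)=0 (3,3)=1 -> step gives (1,3)='1' but target has '0' -> reject
  (1,3)=0 (2,2)=1 (2,3)=1 (3,3)=0 -> step reproduces the target at every cell -> ACCEPT
  (1,3)=0 (2,2)=1 (2,3)=1 (3,3)=1 -> step gives (3,2)='1' but target has '0' -> reject
  (1,3)=1 (2,2)=0 (2,3)=0 (3,3)=0 -> step gives (0,2)='1' but target has '0' -> reject
  (1,3)=1 (2,2)=0 (2,3)=0 (3,3)=1 -> step gives (0,2)='1' but target has '0' -> reject
  (1,3)=1 (2,2)=0 (2,3)=1 (3,3)=0 -> step gives (0,2)='1' but target has '0' -> reject
  (1,3)=1 (2,2)=0 (2,3)=1 (3,3)=1 -> step gives (0,2)='1' but target has '0' -> reject
  (1,3)=1 (2,2)=1 (2,3)=0 (3,3)=0 -> step gives (0,2)='1' but target has '0' -> reject
  (1,3)=1 (2,2)=1 (2,3)=0 (3,3)=1 -> step gives (0,2)='1' but target has '0' -> reject
  (1,3)=1 (2,2)=1 (2,3)=1 (3,3)=0 -> step gives (0,2)='1' but target has '0' -> reject
  (1,3)=1 (2,2)=1 (2,3)=1 (3,3)=1 -> step gives (0,2)='1' but target has '0' -> reject
Unique solution: (1,3)=dead, (2,2)=live, (2,3)=live, (3,3)=dead.
Check: live-neighbor counts of every cell in the completed generation 0:
1312
1534
2522
1322
Applying B3/S23 to generation 0 with these counts gives:
0100
0010
1011
0100
which matches the target exactly.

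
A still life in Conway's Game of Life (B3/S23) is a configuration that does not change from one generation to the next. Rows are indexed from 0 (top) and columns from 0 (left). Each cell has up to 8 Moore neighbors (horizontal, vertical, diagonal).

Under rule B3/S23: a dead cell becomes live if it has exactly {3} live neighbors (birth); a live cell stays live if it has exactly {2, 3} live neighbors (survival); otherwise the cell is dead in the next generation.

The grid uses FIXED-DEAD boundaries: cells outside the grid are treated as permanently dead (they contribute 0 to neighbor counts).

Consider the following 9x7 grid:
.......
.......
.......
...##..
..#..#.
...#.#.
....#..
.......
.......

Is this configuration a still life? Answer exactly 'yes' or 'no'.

Compute generation 1 and compare to generation 0 (given above):
Generation 1:
.......
.......
.......
...##..
..#..#.
...#.#.
....#..
.......
.......
The grids are IDENTICAL -> still life.

Answer: yes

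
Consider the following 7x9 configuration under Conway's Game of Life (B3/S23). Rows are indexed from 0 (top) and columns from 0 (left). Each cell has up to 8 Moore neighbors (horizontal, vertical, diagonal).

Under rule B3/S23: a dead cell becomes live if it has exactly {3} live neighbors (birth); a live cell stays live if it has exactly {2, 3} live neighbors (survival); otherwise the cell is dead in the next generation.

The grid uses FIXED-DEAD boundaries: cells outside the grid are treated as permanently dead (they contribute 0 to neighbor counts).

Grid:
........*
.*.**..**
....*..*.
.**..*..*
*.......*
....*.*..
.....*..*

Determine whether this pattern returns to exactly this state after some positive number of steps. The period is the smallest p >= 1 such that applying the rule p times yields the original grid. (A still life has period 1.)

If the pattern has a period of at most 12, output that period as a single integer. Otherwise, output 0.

Answer: 0

Derivation:
Simulating and comparing each generation to the original:
Gen 0 (original, given above): 18 live cells
Gen 1: 20 live cells, differs from original
Gen 2: 17 live cells, differs from original
Gen 3: 14 live cells, differs from original
Gen 4: 13 live cells, differs from original
Gen 5: 14 live cells, differs from original
Gen 6: 15 live cells, differs from original
Gen 7: 15 live cells, differs from original
Gen 8: 19 live cells, differs from original
Gen 9: 14 live cells, differs from original
Gen 10: 11 live cells, differs from original
Gen 11: 10 live cells, differs from original
Gen 12: 8 live cells, differs from original
No period found within 12 steps.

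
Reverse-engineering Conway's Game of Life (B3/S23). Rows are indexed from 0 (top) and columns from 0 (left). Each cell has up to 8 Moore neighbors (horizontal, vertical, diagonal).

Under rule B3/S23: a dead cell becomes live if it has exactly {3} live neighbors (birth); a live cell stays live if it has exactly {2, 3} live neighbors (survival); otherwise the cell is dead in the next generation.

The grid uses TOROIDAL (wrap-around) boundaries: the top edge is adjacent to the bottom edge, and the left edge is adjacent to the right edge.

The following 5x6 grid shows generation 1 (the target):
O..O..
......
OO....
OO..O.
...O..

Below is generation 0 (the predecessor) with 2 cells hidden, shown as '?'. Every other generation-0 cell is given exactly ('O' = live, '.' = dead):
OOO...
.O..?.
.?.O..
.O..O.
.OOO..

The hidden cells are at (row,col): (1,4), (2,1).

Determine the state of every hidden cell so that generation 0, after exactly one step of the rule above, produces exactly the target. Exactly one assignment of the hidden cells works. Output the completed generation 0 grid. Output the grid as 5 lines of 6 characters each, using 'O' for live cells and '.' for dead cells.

Hidden generation-0 cells (in order): (1,4), (2,1).
A hidden cell only influences target cells in its own 3x3 neighborhood. Try each of the 2^2 = 4 assignments, step the completed generation 0 forward once under B3/S23, and compare with the target:
  (1,4)=. (2,1)=. -> step gives (1,0)='O' but target has '.' -> reject
  (1,4)=. (2,1)=O -> step reproduces the target at every cell -> ACCEPT
  (1,4)=O (2,1)=. -> step gives (0,3)='.' but target has 'O' -> reject
  (1,4)=O (2,1)=O -> step gives (0,3)='.' but target has 'O' -> reject
Unique solution: (1,4)=dead, (2,1)=live.
Check: live-neighbor counts of every cell in the completed generation 0:
355311
445211
324121
336421
455322
Applying B3/S23 to generation 0 with these counts gives:
O..O..
......
OO....
OO..O.
...O..
which matches the target exactly.

Answer: OOO...
.O....
.O.O..
.O..O.
.OOO..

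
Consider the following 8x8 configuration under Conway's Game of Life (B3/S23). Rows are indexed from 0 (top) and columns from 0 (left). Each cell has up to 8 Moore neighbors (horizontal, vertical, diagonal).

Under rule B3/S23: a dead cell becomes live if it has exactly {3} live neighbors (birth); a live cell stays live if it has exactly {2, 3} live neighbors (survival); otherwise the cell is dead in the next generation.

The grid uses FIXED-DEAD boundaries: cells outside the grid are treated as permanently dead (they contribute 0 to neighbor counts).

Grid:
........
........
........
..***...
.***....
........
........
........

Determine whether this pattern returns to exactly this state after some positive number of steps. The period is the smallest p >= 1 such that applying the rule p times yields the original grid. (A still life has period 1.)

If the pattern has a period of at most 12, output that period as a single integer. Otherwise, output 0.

Answer: 2

Derivation:
Simulating and comparing each generation to the original:
Gen 0 (original, given above): 6 live cells
Gen 1: 6 live cells, differs from original
Gen 2: 6 live cells, MATCHES original -> period = 2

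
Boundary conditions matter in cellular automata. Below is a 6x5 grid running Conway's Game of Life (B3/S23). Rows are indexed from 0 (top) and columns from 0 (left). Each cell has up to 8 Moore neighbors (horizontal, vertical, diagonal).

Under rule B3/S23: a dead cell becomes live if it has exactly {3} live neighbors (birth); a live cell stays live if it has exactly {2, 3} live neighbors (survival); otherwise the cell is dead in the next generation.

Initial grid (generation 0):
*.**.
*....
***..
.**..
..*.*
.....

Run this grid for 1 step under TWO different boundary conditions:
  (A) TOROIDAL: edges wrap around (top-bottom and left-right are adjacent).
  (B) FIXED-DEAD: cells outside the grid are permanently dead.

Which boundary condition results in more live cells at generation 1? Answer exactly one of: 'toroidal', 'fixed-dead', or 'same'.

Answer: toroidal

Derivation:
Under TOROIDAL boundary, generation 1:
.*..*
*..*.
*.*..
.....
.***.
.**.*
Population = 12

Under FIXED-DEAD boundary, generation 1:
.*...
*..*.
*.*..
*....
.***.
.....
Population = 9

Comparison: toroidal=12, fixed-dead=9 -> toroidal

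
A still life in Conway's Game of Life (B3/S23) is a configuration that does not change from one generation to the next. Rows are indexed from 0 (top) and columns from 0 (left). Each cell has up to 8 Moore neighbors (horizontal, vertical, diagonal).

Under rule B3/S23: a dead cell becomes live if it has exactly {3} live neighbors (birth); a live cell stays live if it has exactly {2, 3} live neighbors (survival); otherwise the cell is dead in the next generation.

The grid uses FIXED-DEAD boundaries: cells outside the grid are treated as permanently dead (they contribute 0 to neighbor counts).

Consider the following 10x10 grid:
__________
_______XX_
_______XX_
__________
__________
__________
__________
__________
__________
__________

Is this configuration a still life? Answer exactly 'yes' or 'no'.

Compute generation 1 and compare to generation 0 (given above):
Generation 1:
__________
_______XX_
_______XX_
__________
__________
__________
__________
__________
__________
__________
The grids are IDENTICAL -> still life.

Answer: yes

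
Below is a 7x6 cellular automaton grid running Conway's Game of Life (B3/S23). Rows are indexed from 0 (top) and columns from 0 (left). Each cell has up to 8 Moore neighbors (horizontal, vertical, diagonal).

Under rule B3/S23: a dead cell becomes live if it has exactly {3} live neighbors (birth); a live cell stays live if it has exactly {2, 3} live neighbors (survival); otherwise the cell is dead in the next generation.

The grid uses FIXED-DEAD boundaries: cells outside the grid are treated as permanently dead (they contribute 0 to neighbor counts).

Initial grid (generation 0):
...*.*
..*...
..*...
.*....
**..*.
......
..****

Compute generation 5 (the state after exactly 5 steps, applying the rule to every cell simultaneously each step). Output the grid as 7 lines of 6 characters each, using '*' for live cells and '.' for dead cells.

Simulating step by step:
Generation 0 (given above): 12 live cells
Generation 1: 14 live cells
......
..**..
.**...
***...
**....
.**..*
...**.
Generation 2: 12 live cells
......
.***..
*.....
......
......
*****.
..***.
Generation 3: 11 live cells
..*...
.**...
.**...
......
.***..
.*..*.
....*.
Generation 4: 11 live cells
.**...
...*..
.**...
...*..
.***..
.*..*.
......
Generation 5: 10 live cells
(generation 5 grid is the final answer)

Answer: ..*...
...*..
..**..
...*..
.*.**.
.*.*..
......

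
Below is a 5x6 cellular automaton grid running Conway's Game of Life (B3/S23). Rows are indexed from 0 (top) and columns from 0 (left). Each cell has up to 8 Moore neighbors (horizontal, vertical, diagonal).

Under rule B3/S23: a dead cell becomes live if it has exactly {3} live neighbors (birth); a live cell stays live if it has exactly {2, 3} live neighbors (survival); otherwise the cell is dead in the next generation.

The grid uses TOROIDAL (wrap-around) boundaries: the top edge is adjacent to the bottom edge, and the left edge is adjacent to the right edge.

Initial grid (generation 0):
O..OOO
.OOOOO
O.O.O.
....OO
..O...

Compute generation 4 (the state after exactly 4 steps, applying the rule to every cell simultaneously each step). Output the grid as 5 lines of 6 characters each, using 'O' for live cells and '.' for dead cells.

Simulating step by step:
Generation 0 (given above): 15 live cells
Generation 1: 7 live cells
O.....
......
O.O...
.O..OO
O.....
Generation 2: 8 live cells
......
.O....
OO...O
.O...O
OO....
Generation 3: 10 live cells
OO....
.O....
.OO..O
..O..O
OO....
Generation 4: 7 live cells
(generation 4 grid is the final answer)

Answer: ..O...
......
.OO...
..O..O
..O..O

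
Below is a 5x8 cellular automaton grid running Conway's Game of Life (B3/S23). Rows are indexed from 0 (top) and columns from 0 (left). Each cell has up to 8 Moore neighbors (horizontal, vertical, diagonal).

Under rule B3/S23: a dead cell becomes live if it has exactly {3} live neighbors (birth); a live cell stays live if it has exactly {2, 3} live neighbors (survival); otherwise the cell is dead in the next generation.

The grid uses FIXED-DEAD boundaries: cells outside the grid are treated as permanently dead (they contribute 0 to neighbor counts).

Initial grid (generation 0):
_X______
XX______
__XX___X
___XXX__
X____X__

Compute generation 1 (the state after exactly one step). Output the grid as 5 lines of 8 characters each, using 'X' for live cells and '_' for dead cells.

Simulating step by step:
Generation 0 (given above): 11 live cells
Generation 1: 12 live cells
(generation 1 grid is the final answer)

Answer: XX______
XX______
_XXX____
__XX_XX_
_____X__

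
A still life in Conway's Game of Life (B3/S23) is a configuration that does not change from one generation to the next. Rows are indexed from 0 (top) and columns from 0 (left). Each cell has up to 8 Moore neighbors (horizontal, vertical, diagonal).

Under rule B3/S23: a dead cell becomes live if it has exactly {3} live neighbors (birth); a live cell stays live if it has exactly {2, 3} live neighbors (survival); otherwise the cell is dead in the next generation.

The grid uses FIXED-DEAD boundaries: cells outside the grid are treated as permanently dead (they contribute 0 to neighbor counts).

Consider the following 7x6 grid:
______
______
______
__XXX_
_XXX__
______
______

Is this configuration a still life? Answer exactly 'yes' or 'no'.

Answer: no

Derivation:
Compute generation 1 and compare to generation 0 (given above):
Generation 1:
______
______
___X__
_X__X_
_X__X_
__X___
______
Cell (2,3) differs: gen0=0 vs gen1=1 -> NOT a still life.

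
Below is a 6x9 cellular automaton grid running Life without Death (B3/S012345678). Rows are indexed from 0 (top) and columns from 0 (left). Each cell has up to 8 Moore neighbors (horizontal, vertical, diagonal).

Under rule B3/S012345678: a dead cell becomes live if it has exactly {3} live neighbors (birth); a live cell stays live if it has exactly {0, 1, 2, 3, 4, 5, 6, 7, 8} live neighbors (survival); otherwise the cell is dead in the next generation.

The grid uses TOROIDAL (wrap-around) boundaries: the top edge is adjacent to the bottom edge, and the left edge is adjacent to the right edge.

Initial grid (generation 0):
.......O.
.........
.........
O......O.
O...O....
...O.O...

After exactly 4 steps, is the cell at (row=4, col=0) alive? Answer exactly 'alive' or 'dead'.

Answer: alive

Derivation:
Simulating step by step:
Generation 0 (given above): 7 live cells
Generation 1: 10 live cells
.......O.
.........
.........
O......OO
O...O...O
...OOO...
Generation 2: 16 live cells
....O..O.
.........
........O
O......OO
O..OOO.OO
...OOO..O
Generation 3: 23 live cells
...OOO.O.
.........
O......OO
O...O.OOO
O..OOO.OO
O..OOO..O
Generation 4: 33 live cells
...OOOOOO
....O.OO.
O.....OOO
OO.OO.OOO
OO.OOO.OO
O.OOOO..O

Cell (4,0) at generation 4: 1 -> alive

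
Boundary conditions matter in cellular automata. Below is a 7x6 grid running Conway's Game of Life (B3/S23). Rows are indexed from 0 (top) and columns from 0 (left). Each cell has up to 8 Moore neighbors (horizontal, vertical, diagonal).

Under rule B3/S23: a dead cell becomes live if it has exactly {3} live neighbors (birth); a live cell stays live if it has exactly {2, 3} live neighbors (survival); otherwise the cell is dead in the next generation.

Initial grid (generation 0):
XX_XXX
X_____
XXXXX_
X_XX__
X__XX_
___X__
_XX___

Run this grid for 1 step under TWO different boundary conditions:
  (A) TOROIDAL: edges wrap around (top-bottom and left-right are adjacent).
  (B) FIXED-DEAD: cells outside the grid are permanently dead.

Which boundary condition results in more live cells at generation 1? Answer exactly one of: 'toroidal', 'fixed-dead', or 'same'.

Answer: toroidal

Derivation:
Under TOROIDAL boundary, generation 1:
___XXX
______
X___X_
X_____
_X__XX
_X_XX_
_X___X
Population = 14

Under FIXED-DEAD boundary, generation 1:
XX__X_
_____X
X___X_
X_____
_X__X_
_X_XX_
__X___
Population = 13

Comparison: toroidal=14, fixed-dead=13 -> toroidal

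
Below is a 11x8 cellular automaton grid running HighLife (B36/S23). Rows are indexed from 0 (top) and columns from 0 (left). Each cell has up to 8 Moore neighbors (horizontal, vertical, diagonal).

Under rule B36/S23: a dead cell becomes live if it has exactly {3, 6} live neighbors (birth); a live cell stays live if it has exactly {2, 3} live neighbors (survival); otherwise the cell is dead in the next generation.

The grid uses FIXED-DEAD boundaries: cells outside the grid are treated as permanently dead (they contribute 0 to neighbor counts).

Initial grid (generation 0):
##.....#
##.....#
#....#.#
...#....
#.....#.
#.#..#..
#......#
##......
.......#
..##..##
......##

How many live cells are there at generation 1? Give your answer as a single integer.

Answer: 19

Derivation:
Simulating step by step:
Generation 0 (given above): 26 live cells
Generation 1: 19 live cells
##......
.......#
##....#.
......#.
.#......
#.....#.
#.......
##......
.##...##
........
......##
Population at generation 1: 19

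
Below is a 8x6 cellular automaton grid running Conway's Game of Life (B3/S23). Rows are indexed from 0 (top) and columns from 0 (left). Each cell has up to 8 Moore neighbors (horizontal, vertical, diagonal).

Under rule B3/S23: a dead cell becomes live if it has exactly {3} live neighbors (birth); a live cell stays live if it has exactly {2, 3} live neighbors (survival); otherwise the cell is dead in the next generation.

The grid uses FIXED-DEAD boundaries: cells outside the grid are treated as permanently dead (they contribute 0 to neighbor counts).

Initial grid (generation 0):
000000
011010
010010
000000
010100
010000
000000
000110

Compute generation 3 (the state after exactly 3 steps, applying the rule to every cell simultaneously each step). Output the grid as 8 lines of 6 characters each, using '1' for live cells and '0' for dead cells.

Simulating step by step:
Generation 0 (given above): 10 live cells
Generation 1: 9 live cells
000000
011100
011100
001000
001000
001000
000000
000000
Generation 2: 6 live cells
001000
010100
000000
000000
011100
000000
000000
000000
Generation 3: 5 live cells
(generation 3 grid is the final answer)

Answer: 001000
001000
000000
001000
001000
001000
000000
000000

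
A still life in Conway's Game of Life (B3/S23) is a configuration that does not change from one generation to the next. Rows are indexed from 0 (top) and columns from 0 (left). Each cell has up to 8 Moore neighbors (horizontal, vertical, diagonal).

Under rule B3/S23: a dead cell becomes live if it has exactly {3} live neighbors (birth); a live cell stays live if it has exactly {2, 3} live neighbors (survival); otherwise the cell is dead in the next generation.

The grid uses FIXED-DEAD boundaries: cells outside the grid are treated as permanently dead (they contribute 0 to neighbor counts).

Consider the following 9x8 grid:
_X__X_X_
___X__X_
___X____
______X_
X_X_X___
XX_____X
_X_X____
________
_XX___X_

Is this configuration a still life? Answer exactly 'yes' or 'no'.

Compute generation 1 and compare to generation 0 (given above):
Generation 1:
_____X__
__XXXX__
________
___X____
X_______
X__X____
XXX_____
_X______
________
Cell (0,1) differs: gen0=1 vs gen1=0 -> NOT a still life.

Answer: no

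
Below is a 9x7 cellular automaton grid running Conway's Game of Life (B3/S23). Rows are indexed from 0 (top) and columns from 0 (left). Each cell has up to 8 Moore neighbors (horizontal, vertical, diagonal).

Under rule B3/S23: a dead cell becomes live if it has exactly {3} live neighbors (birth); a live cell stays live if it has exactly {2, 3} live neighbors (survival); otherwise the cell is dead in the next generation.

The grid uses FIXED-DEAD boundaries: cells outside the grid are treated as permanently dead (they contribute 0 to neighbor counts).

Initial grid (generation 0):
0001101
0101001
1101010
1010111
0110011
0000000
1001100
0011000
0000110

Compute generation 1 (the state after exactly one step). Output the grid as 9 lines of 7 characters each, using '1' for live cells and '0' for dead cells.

Answer: 0011110
1101001
1001000
1000000
0111101
0111110
0011100
0010010
0001100

Derivation:
Simulating step by step:
Generation 0 (given above): 26 live cells
Generation 1: 28 live cells
(generation 1 grid is the final answer)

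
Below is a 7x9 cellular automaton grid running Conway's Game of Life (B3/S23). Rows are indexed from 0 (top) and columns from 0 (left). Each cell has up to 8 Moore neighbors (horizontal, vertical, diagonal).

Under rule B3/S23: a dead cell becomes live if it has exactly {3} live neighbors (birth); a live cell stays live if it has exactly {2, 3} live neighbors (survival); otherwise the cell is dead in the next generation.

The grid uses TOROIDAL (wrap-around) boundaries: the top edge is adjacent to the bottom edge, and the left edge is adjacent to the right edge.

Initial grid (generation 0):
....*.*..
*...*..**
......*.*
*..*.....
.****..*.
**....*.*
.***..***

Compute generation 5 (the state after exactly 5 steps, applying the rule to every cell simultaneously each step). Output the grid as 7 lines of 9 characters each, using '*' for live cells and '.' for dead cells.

Simulating step by step:
Generation 0 (given above): 25 live cells
Generation 1: 24 live cells
.**.*.*..
*.....*.*
.........
**.**..**
...**..*.
....***..
.***..*.*
Generation 2: 20 live cells
......*.*
**...*.*.
.*.......
*.***..**
*.*....*.
......*..
**....*..
Generation 3: 27 live cells
.....**.*
**....***
...**.**.
*.**...*.
*.*...**.
*.....***
*....**..
Generation 4: 14 live cells
.*.......
*...*....
...***...
..*.**...
*.**.....
*........
*........
Generation 5: 15 live cells
(generation 5 grid is the final answer)

Answer: **.......
...***...
.........
.**..*...
..***....
*.......*
**.......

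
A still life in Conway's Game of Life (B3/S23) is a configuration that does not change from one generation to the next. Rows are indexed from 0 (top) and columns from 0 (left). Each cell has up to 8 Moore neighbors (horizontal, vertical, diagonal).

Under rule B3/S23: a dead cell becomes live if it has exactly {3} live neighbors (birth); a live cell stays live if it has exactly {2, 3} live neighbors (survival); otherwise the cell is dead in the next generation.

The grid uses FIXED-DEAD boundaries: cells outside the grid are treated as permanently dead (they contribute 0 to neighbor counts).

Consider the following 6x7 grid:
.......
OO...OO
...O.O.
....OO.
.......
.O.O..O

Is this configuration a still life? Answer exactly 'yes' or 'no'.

Answer: no

Derivation:
Compute generation 1 and compare to generation 0 (given above):
Generation 1:
.......
....OOO
.......
....OO.
....OO.
.......
Cell (1,0) differs: gen0=1 vs gen1=0 -> NOT a still life.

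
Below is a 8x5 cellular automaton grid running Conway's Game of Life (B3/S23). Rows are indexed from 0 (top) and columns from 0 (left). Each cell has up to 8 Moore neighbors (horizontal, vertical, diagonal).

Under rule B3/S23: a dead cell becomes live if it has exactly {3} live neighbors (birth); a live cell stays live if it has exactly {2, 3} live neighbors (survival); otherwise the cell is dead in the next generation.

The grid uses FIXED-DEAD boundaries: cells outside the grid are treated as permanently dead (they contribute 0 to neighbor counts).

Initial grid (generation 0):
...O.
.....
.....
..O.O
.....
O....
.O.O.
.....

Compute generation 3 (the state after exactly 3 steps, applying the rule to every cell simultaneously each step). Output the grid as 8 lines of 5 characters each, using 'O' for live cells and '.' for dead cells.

Simulating step by step:
Generation 0 (given above): 6 live cells
Generation 1: 0 live cells
.....
.....
.....
.....
.....
.....
.....
.....
Generation 2: 0 live cells
.....
.....
.....
.....
.....
.....
.....
.....
Generation 3: 0 live cells
(generation 3 grid is the final answer)

Answer: .....
.....
.....
.....
.....
.....
.....
.....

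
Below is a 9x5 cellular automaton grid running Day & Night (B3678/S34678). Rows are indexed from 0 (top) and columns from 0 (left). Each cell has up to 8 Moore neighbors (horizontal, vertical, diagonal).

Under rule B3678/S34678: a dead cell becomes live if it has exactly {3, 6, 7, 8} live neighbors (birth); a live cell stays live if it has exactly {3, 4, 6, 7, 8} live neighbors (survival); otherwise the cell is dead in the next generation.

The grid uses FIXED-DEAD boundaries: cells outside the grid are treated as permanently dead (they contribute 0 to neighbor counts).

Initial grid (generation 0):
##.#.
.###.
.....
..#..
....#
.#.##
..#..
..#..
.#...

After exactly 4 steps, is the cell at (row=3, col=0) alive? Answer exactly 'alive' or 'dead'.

Simulating step by step:
Generation 0 (given above): 14 live cells
Generation 1: 12 live cells
.#...
###..
.#.#.
.....
..#..
..##.
.##..
.#...
.....
Generation 2: 16 live cells
###..
###..
##...
..#..
...#.
..##.
.###.
..#..
.....
Generation 3: 15 live cells
#.#..
.##..
#....
.#...
...#.
.#.##
.#.#.
.###.
.....
Generation 4: 12 live cells
.....
##...
..#..
.....
....#
...##
####.
..#..
..#..

Cell (3,0) at generation 4: 0 -> dead

Answer: dead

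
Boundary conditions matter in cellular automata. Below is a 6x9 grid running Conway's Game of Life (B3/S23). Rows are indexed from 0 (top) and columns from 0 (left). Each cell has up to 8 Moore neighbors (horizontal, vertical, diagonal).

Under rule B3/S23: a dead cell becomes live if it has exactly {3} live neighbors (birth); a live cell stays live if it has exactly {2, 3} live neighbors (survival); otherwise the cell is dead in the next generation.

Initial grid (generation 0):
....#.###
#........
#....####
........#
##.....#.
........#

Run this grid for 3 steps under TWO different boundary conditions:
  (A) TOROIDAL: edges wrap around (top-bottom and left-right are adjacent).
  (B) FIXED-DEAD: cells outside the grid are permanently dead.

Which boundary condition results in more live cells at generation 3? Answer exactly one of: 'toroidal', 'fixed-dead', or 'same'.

Under TOROIDAL boundary, generation 3:
......##.
.........
..#...#..
.#.....#.
##....###
#......#.
Population = 13

Under FIXED-DEAD boundary, generation 3:
.........
........#
......#.#
......#..
.......#.
.........
Population = 5

Comparison: toroidal=13, fixed-dead=5 -> toroidal

Answer: toroidal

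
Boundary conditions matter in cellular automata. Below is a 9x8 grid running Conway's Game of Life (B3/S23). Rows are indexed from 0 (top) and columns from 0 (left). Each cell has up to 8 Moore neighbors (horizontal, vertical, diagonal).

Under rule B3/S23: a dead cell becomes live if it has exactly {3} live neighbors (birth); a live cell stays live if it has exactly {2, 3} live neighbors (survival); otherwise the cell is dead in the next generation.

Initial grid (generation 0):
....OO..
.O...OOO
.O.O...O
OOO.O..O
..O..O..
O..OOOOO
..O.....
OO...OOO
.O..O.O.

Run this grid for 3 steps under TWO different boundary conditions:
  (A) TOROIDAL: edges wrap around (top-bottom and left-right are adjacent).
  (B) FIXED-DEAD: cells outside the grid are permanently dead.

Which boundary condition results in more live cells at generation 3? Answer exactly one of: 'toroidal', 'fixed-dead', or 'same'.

Under TOROIDAL boundary, generation 3:
.O......
.OOO.O..
O...OO.O
OOOO...O
OOOOO.OO
OOO..O..
O.......
....OOOO
..O.....
Population = 31

Under FIXED-DEAD boundary, generation 3:
.....O..
....OOO.
......OO
.OOO..OO
O..OO..O
O....OOO
.......O
.O..O..O
....O...
Population = 24

Comparison: toroidal=31, fixed-dead=24 -> toroidal

Answer: toroidal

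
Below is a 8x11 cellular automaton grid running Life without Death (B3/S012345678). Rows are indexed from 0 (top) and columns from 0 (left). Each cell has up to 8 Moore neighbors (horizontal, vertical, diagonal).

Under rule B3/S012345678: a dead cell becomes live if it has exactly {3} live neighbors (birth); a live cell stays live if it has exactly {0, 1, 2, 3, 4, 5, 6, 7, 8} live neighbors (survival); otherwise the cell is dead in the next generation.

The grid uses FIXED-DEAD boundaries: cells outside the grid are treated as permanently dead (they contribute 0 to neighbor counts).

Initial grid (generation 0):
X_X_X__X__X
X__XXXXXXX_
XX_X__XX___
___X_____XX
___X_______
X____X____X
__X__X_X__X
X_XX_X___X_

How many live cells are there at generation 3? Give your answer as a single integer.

Simulating step by step:
Generation 0 (given above): 34 live cells
Generation 1: 48 live cells
XXX_X__X_XX
X__XXXXXXX_
XX_X__XX__X
___XX____XX
___XX____XX
X___XXX___X
__XX_X_X_XX
XXXXXXX__X_
Generation 2: 56 live cells
XXX_X__X_XX
X__XXXXXXX_
XX_X__XX__X
___XXX__XXX
___XX____XX
X_X_XXX_X_X
X_XX_X_XXXX
XXXXXXX_XXX
Generation 3: 61 live cells
XXX_X__X_XX
X__XXXXXXX_
XX_X__XX__X
___XXXXXXXX
__XXX_XX_XX
X_X_XXX_X_X
X_XX_X_XXXX
XXXXXXX_XXX
Population at generation 3: 61

Answer: 61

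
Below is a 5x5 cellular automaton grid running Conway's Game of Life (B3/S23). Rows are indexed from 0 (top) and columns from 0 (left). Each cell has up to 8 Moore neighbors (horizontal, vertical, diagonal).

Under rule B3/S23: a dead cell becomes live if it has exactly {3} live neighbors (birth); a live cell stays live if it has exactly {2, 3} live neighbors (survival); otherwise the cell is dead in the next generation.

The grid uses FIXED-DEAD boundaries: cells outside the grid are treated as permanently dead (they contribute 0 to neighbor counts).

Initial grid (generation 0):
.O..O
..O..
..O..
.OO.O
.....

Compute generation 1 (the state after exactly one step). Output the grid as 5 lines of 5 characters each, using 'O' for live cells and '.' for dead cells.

Answer: .....
.OOO.
..O..
.OOO.
.....

Derivation:
Simulating step by step:
Generation 0 (given above): 7 live cells
Generation 1: 7 live cells
(generation 1 grid is the final answer)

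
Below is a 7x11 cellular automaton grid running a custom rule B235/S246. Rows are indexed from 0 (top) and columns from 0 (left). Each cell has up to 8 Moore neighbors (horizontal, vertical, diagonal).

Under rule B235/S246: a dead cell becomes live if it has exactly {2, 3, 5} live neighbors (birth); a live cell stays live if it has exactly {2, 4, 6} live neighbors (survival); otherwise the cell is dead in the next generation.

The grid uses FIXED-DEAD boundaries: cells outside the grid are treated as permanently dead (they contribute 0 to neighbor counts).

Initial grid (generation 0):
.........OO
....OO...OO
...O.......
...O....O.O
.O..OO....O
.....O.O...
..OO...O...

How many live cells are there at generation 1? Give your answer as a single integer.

Answer: 30

Derivation:
Simulating step by step:
Generation 0 (given above): 19 live cells
Generation 1: 30 live cells
....OO..O..
...OO...O..
..OO.O..O.O
..OO.O...O.
..OO.OOOOO.
.OOO.O..O..
....O.O.O..
Population at generation 1: 30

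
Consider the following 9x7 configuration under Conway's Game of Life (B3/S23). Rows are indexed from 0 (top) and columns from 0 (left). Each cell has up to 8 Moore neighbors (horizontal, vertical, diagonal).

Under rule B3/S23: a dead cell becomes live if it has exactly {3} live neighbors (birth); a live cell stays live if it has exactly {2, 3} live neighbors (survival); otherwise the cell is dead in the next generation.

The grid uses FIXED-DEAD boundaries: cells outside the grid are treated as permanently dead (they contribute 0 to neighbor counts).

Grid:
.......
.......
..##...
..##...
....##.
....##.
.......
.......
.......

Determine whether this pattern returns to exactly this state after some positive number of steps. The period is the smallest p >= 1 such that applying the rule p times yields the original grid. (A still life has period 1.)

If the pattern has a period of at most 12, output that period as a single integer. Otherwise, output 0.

Simulating and comparing each generation to the original:
Gen 0 (original, given above): 8 live cells
Gen 1: 6 live cells, differs from original
Gen 2: 8 live cells, MATCHES original -> period = 2

Answer: 2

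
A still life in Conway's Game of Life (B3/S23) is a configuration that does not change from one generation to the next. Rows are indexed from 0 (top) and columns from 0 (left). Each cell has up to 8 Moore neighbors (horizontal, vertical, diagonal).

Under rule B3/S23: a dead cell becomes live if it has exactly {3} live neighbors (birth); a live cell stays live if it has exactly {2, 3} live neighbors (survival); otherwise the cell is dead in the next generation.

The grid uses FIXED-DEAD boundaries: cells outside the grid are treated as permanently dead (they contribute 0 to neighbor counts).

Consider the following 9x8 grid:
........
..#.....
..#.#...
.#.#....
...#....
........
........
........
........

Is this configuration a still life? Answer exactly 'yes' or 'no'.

Answer: no

Derivation:
Compute generation 1 and compare to generation 0 (given above):
Generation 1:
........
...#....
.##.....
...##...
..#.....
........
........
........
........
Cell (1,2) differs: gen0=1 vs gen1=0 -> NOT a still life.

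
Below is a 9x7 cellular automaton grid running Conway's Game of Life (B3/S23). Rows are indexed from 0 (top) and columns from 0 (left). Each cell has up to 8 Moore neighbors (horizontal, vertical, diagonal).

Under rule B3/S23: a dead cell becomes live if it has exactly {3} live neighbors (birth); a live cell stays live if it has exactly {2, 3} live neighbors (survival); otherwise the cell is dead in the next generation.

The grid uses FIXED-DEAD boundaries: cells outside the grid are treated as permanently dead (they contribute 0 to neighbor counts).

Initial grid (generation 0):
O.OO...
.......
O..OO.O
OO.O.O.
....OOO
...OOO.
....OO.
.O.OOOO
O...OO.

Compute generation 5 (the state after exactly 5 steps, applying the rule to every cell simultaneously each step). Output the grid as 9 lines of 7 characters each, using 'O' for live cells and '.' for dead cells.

Simulating step by step:
Generation 0 (given above): 27 live cells
Generation 1: 21 live cells
.......
.OO.O..
OOOOOO.
OOOO...
..O...O
...O...
..O....
...O..O
...O..O
Generation 2: 12 live cells
.......
O...OO.
.....O.
O....O.
.......
..OO...
..OO...
..OO...
.......
Generation 3: 10 live cells
.......
....OO.
.....OO
.......
.......
..OO...
.O..O..
..OO...
.......
Generation 4: 12 live cells
.......
....OOO
....OOO
.......
.......
..OO...
.O..O..
..OO...
.......
Generation 5: 12 live cells
(generation 5 grid is the final answer)

Answer: .....O.
....O.O
....O.O
.....O.
.......
..OO...
.O..O..
..OO...
.......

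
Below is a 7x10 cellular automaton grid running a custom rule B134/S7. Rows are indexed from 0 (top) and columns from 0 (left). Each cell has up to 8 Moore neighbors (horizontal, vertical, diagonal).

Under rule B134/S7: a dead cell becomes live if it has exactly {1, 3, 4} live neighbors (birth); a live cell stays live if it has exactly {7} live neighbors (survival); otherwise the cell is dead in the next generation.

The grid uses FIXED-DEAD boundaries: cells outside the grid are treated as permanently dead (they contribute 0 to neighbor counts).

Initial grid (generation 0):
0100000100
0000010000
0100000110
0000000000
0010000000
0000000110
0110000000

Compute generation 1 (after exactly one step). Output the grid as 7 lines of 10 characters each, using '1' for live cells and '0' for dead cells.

Simulating step by step:
Generation 0 (given above): 11 live cells
Generation 1: 32 live cells
(generation 1 grid is the final answer)

Answer: 1010110010
0000101111
1010110001
1001001001
0101001001
1110001001
1001001001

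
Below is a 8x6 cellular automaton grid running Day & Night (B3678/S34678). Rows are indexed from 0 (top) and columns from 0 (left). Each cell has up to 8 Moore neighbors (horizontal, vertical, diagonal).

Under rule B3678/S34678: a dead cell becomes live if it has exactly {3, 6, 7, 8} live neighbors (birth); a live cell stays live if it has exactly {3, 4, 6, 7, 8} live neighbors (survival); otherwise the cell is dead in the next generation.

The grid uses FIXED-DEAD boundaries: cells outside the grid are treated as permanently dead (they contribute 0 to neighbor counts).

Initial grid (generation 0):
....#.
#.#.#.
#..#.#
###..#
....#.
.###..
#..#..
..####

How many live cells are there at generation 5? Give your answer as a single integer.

Simulating step by step:
Generation 0 (given above): 21 live cells
Generation 1: 16 live cells
...#..
.#..##
##.#..
.#.#..
#.....
..###.
..#...
...##.
Generation 2: 13 live cells
....#.
#..##.
##....
.#....
.#..#.
.#.#..
..##..
......
Generation 3: 11 live cells
...#..
.#....
###...
.##...
#.....
...##.
..#...
......
Generation 4: 9 live cells
......
##....
#.#...
..#...
.###..
......
...#..
......
Generation 5: 4 live cells
......
.#....
......
..#...
..#...
...#..
......
......
Population at generation 5: 4

Answer: 4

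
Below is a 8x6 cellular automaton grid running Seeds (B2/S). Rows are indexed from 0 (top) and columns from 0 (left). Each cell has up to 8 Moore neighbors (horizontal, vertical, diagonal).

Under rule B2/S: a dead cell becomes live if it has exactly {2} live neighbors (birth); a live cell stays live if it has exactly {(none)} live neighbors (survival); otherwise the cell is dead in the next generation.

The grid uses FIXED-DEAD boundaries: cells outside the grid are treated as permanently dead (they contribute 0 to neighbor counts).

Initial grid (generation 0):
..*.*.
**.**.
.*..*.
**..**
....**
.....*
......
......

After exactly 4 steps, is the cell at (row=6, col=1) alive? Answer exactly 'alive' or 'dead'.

Answer: alive

Derivation:
Simulating step by step:
Generation 0 (given above): 15 live cells
Generation 1: 6 live cells
*....*
......
......
..*...
**.*..
......
......
......
Generation 2: 5 live cells
......
......
......
*..*..
......
***...
......
......
Generation 3: 3 live cells
......
......
......
......
...*..
......
*.*...
......
Generation 4: 5 live cells
......
......
......
......
......
.***..
.*....
.*....

Cell (6,1) at generation 4: 1 -> alive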